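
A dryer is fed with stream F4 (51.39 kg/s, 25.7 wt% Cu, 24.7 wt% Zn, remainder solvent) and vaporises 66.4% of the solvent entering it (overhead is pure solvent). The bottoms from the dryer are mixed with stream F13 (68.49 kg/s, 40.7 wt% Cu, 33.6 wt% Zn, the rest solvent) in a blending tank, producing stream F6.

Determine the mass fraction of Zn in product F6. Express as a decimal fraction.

Vapour removed = 0.664×0.496×51.39 = 16.925 kg/s; concentrate = 34.465 kg/s.
Zn reaching the mixer = 12.693 (from concentrate) + 68.49×0.336 = 35.706 kg/s.
Product flow = 34.465 + 68.49 = 102.96 kg/s; Zn fraction = 0.347.

0.347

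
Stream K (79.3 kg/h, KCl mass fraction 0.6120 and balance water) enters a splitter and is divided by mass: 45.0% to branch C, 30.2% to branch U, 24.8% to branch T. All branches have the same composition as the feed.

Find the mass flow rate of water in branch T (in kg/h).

7.631 kg/h

Branch T total = 0.248×79.3 = 19.666 kg/h.
water in T = 0.388×19.666 = 7.6306 kg/h.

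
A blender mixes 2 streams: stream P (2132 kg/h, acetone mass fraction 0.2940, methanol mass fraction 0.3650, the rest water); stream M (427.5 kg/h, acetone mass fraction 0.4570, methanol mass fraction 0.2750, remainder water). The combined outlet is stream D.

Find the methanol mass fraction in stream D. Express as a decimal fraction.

0.3500

Total flow out = 2132 + 427.5 = 2559.5 kg/h.
methanol in = 2132×0.365 + 427.5×0.275 = 895.74 kg/h.
methanol mass fraction in D = 895.74/2559.5 = 0.3500.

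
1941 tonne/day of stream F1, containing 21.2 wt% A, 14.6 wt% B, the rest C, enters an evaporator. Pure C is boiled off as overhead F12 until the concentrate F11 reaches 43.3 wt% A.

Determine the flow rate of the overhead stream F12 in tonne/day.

990.7 tonne/day

A is conserved: 1941×0.212 = 411.49 tonne/day all reports to the concentrate.
Concentrate = 411.49/(target fraction) = 950.33 tonne/day.
Overhead = 1941 − 950.33 = 990.67 tonne/day.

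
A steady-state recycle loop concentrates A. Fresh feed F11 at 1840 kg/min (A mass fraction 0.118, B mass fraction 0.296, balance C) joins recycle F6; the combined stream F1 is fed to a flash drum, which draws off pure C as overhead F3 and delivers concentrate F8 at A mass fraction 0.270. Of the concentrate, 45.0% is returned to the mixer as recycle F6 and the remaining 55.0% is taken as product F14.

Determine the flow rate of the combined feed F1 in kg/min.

2498 kg/min

Overall A balance (none leaves overhead): A in fresh feed = A in product, i.e. 1840×0.118 = (1−0.450)·F8·0.270.
F8 = 217.12/(0.270×0.550) = 1462.1 kg/min.
Recycle F6 = 0.450×1462.1 = 657.94 kg/min.
Combined feed F1 = 1840 + 657.94 = 2497.9 kg/min.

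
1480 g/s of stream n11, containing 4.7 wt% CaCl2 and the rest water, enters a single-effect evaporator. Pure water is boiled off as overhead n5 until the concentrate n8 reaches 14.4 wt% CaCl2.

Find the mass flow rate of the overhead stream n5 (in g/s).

996.9 g/s

CaCl2 is conserved: 1480×0.047 = 69.56 g/s all reports to the concentrate.
Concentrate = 69.56/(target fraction) = 483.06 g/s.
Overhead = 1480 − 483.06 = 996.94 g/s.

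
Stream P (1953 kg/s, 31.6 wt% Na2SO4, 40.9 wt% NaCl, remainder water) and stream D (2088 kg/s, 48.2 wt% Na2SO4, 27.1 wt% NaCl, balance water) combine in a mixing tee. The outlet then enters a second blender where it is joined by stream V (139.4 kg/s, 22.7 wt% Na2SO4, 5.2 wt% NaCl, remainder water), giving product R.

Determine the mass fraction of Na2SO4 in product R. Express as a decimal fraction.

Overall, product flow = 4180.4 kg/s.
Na2SO4 in = 1953×0.316 + 2088×0.482 + 139.4×0.227 = 1655.2 kg/s.
Na2SO4 fraction in R = 0.396.

0.396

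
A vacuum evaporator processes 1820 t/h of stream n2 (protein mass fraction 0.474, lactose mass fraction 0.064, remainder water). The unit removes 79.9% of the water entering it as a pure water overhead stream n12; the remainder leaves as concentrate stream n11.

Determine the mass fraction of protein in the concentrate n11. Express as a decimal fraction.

protein is not removed: 1820×0.474 = 862.68 t/h of protein enters n11.
water entering = 1820×0.462 = 840.84 t/h; overhead removed = 0.799×840.84 = 671.83 t/h.
Concentrate = 1820 − 671.83 = 1148.2 t/h.
Mass fraction = 862.68/1148.2 = 0.751.

0.751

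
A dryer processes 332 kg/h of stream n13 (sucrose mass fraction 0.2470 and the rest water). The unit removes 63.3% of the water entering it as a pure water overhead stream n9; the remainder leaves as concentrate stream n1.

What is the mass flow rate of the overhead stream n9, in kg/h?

158.2 kg/h

water entering = 332×0.753 = 250 kg/h; overhead removed = 0.633×250 = 158.25 kg/h.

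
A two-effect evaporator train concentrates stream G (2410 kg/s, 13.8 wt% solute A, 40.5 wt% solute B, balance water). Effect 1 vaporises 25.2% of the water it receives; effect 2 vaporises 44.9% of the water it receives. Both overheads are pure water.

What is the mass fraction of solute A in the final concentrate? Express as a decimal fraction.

water in feed = 2410×0.457 = 1101.4 kg/s.
After stage 1: water left = (1−0.252)×1101.4 = 823.82; stream total = 2132.5 kg/s.
After stage 2: water left = (1−0.449)×823.82 = 453.93; final concentrate = 1762.6 kg/s.
solute A fraction = 332.58/1762.6 = 0.1887.

0.1887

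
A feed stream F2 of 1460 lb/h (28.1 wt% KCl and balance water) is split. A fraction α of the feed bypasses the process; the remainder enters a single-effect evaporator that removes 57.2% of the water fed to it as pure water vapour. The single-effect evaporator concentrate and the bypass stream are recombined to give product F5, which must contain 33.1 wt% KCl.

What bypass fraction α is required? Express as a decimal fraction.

0.633

All 1460×0.281 = 410.26 lb/h of KCl reaches F5, so F5 = 410.26/0.331 = 1239.5 lb/h and vapour = 220.54 lb/h.
The evaporator receives (1−α)·1460 of feed at 0.719 water and removes 0.572 of that water:
0.572×0.719×(1−α)×1460 = 220.54
(1−α) = 220.54/600.45 = 0.3673;  α = 0.6327.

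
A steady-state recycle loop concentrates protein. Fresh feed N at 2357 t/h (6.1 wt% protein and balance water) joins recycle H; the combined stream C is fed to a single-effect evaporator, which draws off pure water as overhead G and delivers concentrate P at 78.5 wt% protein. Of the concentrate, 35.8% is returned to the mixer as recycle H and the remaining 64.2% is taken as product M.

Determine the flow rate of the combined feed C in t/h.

Overall protein balance (none leaves overhead): protein in fresh feed = protein in product, i.e. 2357×0.061 = (1−0.358)·P·0.785.
P = 143.78/(0.785×0.642) = 285.29 t/h.
Recycle H = 0.358×285.29 = 102.13 t/h.
Combined feed C = 2357 + 102.13 = 2459.1 t/h.

2459 t/h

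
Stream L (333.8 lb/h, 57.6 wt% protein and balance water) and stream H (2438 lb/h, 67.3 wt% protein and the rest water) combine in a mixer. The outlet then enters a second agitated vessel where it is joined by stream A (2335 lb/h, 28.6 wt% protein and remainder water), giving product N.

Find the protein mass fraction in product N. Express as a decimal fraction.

0.4897

Overall, product flow = 5106.8 lb/h.
protein in = 333.8×0.576 + 2438×0.673 + 2335×0.286 = 2500.9 lb/h.
protein fraction in N = 0.4897.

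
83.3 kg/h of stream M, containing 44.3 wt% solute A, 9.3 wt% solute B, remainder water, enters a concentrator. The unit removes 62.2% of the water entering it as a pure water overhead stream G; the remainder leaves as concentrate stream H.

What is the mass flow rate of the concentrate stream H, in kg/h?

59.26 kg/h

water entering = 83.3×0.464 = 38.651 kg/h; overhead removed = 0.622×38.651 = 24.041 kg/h.
Concentrate = 83.3 − 24.041 = 59.259 kg/h.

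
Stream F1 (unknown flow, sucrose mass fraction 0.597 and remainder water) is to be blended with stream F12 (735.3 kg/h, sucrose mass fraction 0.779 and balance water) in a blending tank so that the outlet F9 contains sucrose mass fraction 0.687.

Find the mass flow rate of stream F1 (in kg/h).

Let F1 be the unknown flow. Total out = 735.3 + F1.
sucrose balance: 572.8 + 0.597·F1 = 0.687·(735.3 + F1)
(0.597 − 0.687)·F1 = 0.687×735.3 − 572.8 = -67.648
F1 = -67.648 / -0.090 = 751.64 kg/h

751.6 kg/h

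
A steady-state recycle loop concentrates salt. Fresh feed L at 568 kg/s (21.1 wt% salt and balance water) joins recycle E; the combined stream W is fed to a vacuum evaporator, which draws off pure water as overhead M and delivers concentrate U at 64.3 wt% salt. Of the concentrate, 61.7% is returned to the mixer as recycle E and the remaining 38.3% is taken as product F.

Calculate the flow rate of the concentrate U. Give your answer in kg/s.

486.7 kg/s

Overall salt balance (none leaves overhead): salt in fresh feed = salt in product, i.e. 568×0.211 = (1−0.617)·U·0.643.
U = 119.85/(0.643×0.383) = 486.65 kg/s.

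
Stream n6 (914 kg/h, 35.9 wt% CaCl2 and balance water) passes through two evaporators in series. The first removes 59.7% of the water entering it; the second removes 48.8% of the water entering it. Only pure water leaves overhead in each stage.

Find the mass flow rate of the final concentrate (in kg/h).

449 kg/h

water in feed = 914×0.641 = 585.87 kg/h.
After stage 1: water left = (1−0.597)×585.87 = 236.11; stream total = 564.23 kg/h.
After stage 2: water left = (1−0.488)×236.11 = 120.89; final concentrate = 449.01 kg/h.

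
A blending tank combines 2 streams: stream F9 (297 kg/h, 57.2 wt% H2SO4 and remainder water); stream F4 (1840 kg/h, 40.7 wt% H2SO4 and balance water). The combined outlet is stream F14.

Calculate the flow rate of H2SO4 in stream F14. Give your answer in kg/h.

H2SO4 out = H2SO4 in = 297×0.572 + 1840×0.407 = 918.76 kg/h.

918.8 kg/h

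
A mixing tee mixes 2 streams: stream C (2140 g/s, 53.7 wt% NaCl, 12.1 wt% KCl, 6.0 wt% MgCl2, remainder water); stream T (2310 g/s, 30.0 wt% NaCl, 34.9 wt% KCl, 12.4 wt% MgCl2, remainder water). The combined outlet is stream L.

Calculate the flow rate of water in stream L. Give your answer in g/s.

1128 g/s

water out = water in = 2140×0.282 + 2310×0.227 = 1127.8 g/s.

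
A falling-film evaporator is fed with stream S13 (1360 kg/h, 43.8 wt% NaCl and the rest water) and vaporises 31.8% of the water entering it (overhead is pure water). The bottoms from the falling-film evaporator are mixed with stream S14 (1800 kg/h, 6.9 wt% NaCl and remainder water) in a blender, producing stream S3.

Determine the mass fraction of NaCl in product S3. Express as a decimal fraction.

Vapour removed = 0.318×0.562×1360 = 243.05 kg/h; concentrate = 1116.9 kg/h.
NaCl reaching the mixer = 595.68 (from concentrate) + 1800×0.069 = 719.88 kg/h.
Product flow = 1116.9 + 1800 = 2916.9 kg/h; NaCl fraction = 0.2468.

0.2468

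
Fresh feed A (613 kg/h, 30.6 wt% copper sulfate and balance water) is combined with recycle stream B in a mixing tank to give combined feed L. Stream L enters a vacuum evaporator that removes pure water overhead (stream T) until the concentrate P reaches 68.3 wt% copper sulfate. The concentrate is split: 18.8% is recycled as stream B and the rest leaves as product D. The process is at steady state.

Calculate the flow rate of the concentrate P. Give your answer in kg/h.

Overall copper sulfate balance (none leaves overhead): copper sulfate in fresh feed = copper sulfate in product, i.e. 613×0.306 = (1−0.188)·P·0.683.
P = 187.58/(0.683×0.812) = 338.22 kg/h.

338.2 kg/h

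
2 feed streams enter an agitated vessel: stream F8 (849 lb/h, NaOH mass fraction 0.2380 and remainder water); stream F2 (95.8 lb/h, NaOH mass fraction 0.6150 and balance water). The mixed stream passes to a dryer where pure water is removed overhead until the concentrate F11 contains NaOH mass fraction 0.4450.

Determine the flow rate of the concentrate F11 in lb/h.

NaOH entering = 849×0.238 + 95.8×0.615 = 260.98 lb/h.
All NaOH reports to F11, so F11 = 260.98/0.445 = 586.47 lb/h.

586.5 lb/h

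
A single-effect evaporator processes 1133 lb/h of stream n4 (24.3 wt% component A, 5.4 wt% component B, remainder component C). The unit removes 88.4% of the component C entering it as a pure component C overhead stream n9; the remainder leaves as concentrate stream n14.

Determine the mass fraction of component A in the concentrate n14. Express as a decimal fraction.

component A is not removed: 1133×0.243 = 275.32 lb/h of component A enters n14.
component C entering = 1133×0.703 = 796.5 lb/h; overhead removed = 0.884×796.5 = 704.11 lb/h.
Concentrate = 1133 − 704.11 = 428.89 lb/h.
Mass fraction = 275.32/428.89 = 0.6419.

0.6419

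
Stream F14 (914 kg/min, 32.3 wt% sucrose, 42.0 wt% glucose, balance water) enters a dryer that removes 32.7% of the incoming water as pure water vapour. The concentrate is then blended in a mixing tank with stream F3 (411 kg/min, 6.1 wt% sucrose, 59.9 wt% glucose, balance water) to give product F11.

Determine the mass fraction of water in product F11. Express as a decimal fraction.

0.239

Vapour removed = 0.327×0.257×914 = 76.812 kg/min; concentrate = 837.19 kg/min.
water reaching the mixer = 158.09 (from concentrate) + 411×0.340 = 297.83 kg/min.
Product flow = 837.19 + 411 = 1248.2 kg/min; water fraction = 0.239.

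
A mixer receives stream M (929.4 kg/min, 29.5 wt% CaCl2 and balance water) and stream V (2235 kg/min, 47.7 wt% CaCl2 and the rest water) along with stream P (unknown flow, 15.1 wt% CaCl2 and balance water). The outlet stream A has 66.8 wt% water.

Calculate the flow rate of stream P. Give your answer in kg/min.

Let P be the unknown flow. Total out = 3164.4 + P.
water balance: 1824.1 + 0.849·P = 0.668·(3164.4 + P)
(0.849 − 0.668)·P = 0.668×3164.4 − 1824.1 = 289.69
P = 289.69 / 0.181 = 1600.5 kg/min

1600 kg/min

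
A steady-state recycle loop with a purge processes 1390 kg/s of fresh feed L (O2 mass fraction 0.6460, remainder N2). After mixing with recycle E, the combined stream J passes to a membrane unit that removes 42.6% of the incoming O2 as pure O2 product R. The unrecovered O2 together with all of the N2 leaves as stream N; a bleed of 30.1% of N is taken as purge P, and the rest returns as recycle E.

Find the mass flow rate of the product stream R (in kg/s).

638.8 kg/s

O2 in J: m_A = 1390×0.646 + (1−0.301)·(1−0.426)·m_A, so m_A = 897.94/0.5988 = 1499.6 kg/s.
Product R = 0.426×1499.6 = 638.84 kg/s.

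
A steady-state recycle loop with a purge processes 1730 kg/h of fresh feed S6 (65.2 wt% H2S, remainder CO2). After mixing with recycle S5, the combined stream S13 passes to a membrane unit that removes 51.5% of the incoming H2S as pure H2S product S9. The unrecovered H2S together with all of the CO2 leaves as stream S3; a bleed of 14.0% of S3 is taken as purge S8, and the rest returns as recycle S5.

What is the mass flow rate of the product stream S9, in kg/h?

H2S in S13: m_A = 1730×0.652 + (1−0.140)·(1−0.515)·m_A, so m_A = 1128/0.5829 = 1935.1 kg/h.
Product S9 = 0.515×1935.1 = 996.57 kg/h.

996.6 kg/h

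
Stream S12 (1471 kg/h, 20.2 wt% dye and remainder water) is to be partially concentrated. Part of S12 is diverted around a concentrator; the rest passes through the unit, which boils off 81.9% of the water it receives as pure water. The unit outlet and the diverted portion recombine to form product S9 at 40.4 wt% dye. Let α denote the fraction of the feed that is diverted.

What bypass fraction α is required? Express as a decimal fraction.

0.235

All 1471×0.202 = 297.14 kg/h of dye reaches S9, so S9 = 297.14/0.404 = 735.5 kg/h and vapour = 735.5 kg/h.
The evaporator receives (1−α)·1471 of feed at 0.798 water and removes 0.819 of that water:
0.819×0.798×(1−α)×1471 = 735.5
(1−α) = 735.5/961.39 = 0.7650;  α = 0.2350.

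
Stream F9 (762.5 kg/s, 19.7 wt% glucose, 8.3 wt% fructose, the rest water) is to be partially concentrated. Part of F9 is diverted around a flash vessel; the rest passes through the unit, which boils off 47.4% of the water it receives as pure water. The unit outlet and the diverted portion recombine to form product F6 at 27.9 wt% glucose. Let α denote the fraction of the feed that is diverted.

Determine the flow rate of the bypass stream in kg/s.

105.8 kg/s

All 762.5×0.197 = 150.21 kg/s of glucose reaches F6, so F6 = 150.21/0.279 = 538.4 kg/s and vapour = 224.1 kg/s.
The evaporator receives (1−α)·762.5 of feed at 0.720 water and removes 0.474 of that water:
0.474×0.720×(1−α)×762.5 = 224.1
(1−α) = 224.1/260.23 = 0.8612;  α = 0.1388.
Bypass flow = 0.1388×762.5 = 105.84 kg/s.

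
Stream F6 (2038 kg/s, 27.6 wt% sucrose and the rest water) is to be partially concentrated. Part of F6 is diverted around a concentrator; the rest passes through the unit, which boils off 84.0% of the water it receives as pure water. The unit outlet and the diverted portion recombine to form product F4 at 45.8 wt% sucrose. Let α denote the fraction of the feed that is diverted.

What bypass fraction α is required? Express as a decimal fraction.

0.347

All 2038×0.276 = 562.49 kg/s of sucrose reaches F4, so F4 = 562.49/0.458 = 1228.1 kg/s and vapour = 809.86 kg/s.
The evaporator receives (1−α)·2038 of feed at 0.724 water and removes 0.840 of that water:
0.840×0.724×(1−α)×2038 = 809.86
(1−α) = 809.86/1239.4 = 0.6534;  α = 0.3466.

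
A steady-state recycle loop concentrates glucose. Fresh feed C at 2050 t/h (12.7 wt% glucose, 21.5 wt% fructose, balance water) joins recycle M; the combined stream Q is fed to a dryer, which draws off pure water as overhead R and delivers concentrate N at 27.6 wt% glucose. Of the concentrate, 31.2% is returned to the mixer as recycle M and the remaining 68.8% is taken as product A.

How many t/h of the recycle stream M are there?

427.8 t/h

Overall glucose balance (none leaves overhead): glucose in fresh feed = glucose in product, i.e. 2050×0.127 = (1−0.312)·N·0.276.
N = 260.35/(0.276×0.688) = 1371.1 t/h.
Recycle M = 0.312×1371.1 = 427.77 t/h.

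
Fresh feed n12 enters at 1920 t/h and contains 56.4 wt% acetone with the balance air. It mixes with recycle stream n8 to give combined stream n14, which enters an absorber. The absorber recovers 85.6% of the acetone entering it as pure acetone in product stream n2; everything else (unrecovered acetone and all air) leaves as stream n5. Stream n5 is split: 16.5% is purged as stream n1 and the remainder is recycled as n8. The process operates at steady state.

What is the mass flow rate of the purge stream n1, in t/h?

air enters only via n12 and leaves only via the purge: 1920×0.436 = 0.165×(air in n5), and the absorber passes all air, so air in n14 = air in n5 = 5073.5 t/h.
acetone in n14: m_A = 1920×0.564 + (1−0.165)·(1−0.856)·m_A, so m_A = 1082.9/0.8798 = 1230.9 t/h.
n5 = (1−0.856)×1230.9 + 5073.5 = 5250.7 t/h.
Purge n1 = 0.165×5250.7 = 866.37 t/h.

866.4 t/h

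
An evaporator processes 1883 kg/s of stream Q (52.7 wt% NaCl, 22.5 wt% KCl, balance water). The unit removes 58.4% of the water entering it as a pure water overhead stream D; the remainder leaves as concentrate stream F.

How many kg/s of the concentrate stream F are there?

water entering = 1883×0.248 = 466.98 kg/s; overhead removed = 0.584×466.98 = 272.72 kg/s.
Concentrate = 1883 − 272.72 = 1610.3 kg/s.

1610 kg/s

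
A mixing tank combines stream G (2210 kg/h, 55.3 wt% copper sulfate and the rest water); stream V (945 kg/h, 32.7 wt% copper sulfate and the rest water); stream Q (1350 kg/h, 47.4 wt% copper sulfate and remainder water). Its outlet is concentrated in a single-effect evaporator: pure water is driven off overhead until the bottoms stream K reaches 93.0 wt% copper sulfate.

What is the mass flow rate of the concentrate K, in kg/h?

copper sulfate entering = 2210×0.553 + 945×0.327 + 1350×0.474 = 2171 kg/h.
All copper sulfate reports to K, so K = 2171/0.930 = 2334.5 kg/h.

2334 kg/h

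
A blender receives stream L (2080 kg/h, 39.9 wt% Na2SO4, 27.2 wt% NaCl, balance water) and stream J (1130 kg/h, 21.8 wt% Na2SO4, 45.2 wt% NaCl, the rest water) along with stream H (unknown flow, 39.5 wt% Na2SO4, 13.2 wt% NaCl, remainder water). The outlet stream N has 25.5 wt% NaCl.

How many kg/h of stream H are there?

Let H be the unknown flow. Total out = 3210 + H.
NaCl balance: 1076.5 + 0.132·H = 0.255·(3210 + H)
(0.132 − 0.255)·H = 0.255×3210 − 1076.5 = -257.97
H = -257.97 / -0.123 = 2097.3 kg/h

2097 kg/h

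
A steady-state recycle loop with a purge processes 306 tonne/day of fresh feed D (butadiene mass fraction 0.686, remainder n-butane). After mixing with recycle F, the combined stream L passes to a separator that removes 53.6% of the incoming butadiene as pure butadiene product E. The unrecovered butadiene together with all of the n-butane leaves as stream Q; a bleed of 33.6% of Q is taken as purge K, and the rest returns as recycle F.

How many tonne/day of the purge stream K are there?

n-butane enters only via D and leaves only via the purge: 306×0.314 = 0.336×(n-butane in Q), and the separator passes all n-butane, so n-butane in L = n-butane in Q = 285.96 tonne/day.
butadiene in L: m_A = 306×0.686 + (1−0.336)·(1−0.536)·m_A, so m_A = 209.92/0.6919 = 303.39 tonne/day.
Q = (1−0.536)×303.39 + 285.96 = 426.74 tonne/day.
Purge K = 0.336×426.74 = 143.38 tonne/day.

143.4 tonne/day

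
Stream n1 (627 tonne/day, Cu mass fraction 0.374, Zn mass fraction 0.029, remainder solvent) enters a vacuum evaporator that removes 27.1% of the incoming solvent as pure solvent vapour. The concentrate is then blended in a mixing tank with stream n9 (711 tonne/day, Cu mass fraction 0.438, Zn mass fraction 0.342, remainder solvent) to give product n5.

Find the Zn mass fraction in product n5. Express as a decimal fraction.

0.211

Vapour removed = 0.271×0.597×627 = 101.44 tonne/day; concentrate = 525.56 tonne/day.
Zn reaching the mixer = 18.183 (from concentrate) + 711×0.342 = 261.35 tonne/day.
Product flow = 525.56 + 711 = 1236.6 tonne/day; Zn fraction = 0.211.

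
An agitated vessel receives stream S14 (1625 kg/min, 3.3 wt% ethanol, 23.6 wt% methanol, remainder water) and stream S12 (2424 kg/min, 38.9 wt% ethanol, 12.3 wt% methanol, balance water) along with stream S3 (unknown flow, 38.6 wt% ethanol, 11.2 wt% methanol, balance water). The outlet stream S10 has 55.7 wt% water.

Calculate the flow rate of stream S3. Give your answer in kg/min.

2100 kg/min

Let S3 be the unknown flow. Total out = 4049 + S3.
water balance: 2370.8 + 0.502·S3 = 0.557·(4049 + S3)
(0.502 − 0.557)·S3 = 0.557×4049 − 2370.8 = -115.49
S3 = -115.49 / -0.055 = 2099.9 kg/min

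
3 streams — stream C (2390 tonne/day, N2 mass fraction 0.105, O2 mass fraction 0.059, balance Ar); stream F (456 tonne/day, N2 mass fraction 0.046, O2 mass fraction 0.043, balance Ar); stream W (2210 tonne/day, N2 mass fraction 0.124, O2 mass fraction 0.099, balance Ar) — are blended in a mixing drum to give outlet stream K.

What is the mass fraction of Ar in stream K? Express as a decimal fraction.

0.817

Total flow out = 2390 + 456 + 2210 = 5056 tonne/day.
Ar in = 2390×0.836 + 456×0.911 + 2210×0.777 = 4130.6 tonne/day.
Ar mass fraction in K = 4130.6/5056 = 0.817.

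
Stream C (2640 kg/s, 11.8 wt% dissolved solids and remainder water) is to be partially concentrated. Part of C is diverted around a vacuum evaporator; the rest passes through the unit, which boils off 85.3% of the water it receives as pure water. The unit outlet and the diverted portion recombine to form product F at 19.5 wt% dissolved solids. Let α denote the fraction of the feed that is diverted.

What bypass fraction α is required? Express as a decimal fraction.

All 2640×0.118 = 311.52 kg/s of dissolved solids reaches F, so F = 311.52/0.195 = 1597.5 kg/s and vapour = 1042.5 kg/s.
The evaporator receives (1−α)·2640 of feed at 0.882 water and removes 0.853 of that water:
0.853×0.882×(1−α)×2640 = 1042.5
(1−α) = 1042.5/1986.2 = 0.5249;  α = 0.4751.

0.475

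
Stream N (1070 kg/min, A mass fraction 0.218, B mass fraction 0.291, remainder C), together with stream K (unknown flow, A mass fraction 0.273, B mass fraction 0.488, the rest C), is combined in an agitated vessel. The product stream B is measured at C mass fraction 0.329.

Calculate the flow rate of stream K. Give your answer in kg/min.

Let K be the unknown flow. Total out = 1070 + K.
C balance: 525.37 + 0.239·K = 0.329·(1070 + K)
(0.239 − 0.329)·K = 0.329×1070 − 525.37 = -173.34
K = -173.34 / -0.090 = 1926 kg/min

1926 kg/min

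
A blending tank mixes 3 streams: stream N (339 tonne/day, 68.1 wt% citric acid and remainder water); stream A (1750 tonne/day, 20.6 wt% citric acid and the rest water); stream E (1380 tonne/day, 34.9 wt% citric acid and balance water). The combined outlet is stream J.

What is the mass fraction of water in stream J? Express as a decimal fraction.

0.691

Total flow out = 339 + 1750 + 1380 = 3469 tonne/day.
water in = 339×0.319 + 1750×0.794 + 1380×0.651 = 2396 tonne/day.
water mass fraction in J = 2396/3469 = 0.691.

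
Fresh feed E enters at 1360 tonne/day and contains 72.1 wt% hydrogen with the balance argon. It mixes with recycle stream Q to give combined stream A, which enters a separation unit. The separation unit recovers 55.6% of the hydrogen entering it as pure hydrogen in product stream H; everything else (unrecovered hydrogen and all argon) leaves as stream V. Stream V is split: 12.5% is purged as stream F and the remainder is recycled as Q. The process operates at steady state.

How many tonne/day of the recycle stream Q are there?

argon enters only via E and leaves only via the purge: 1360×0.279 = 0.125×(argon in V), and the separation unit passes all argon, so argon in A = argon in V = 3035.5 tonne/day.
hydrogen in A: m_A = 1360×0.721 + (1−0.125)·(1−0.556)·m_A, so m_A = 980.56/0.6115 = 1603.5 tonne/day.
V = (1−0.556)×1603.5 + 3035.5 = 3747.5 tonne/day.
Recycle Q = (1−0.125)×3747.5 = 3279.1 tonne/day.

3279 tonne/day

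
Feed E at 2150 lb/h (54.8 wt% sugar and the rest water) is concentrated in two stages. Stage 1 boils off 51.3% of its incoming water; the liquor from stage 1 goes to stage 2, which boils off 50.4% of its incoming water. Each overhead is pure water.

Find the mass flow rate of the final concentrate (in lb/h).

water in feed = 2150×0.452 = 971.8 lb/h.
After stage 1: water left = (1−0.513)×971.8 = 473.27; stream total = 1651.5 lb/h.
After stage 2: water left = (1−0.504)×473.27 = 234.74; final concentrate = 1412.9 lb/h.

1413 lb/h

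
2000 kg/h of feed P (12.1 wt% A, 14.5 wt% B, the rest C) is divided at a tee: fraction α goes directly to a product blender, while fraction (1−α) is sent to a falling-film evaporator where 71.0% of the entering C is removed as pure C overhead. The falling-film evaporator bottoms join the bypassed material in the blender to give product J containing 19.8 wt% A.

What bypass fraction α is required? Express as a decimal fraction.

0.254

All 2000×0.121 = 242 kg/h of A reaches J, so J = 242/0.198 = 1222.2 kg/h and vapour = 777.78 kg/h.
The evaporator receives (1−α)·2000 of feed at 0.734 C and removes 0.710 of that C:
0.710×0.734×(1−α)×2000 = 777.78
(1−α) = 777.78/1042.3 = 0.7462;  α = 0.2538.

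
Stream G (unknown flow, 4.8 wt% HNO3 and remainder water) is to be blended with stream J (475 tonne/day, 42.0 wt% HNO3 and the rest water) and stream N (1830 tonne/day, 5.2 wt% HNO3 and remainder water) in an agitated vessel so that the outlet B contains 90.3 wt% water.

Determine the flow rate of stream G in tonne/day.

1451 tonne/day

Let G be the unknown flow. Total out = 2305 + G.
water balance: 2010.3 + 0.952·G = 0.903·(2305 + G)
(0.952 − 0.903)·G = 0.903×2305 − 2010.3 = 71.075
G = 71.075 / 0.049 = 1450.5 tonne/day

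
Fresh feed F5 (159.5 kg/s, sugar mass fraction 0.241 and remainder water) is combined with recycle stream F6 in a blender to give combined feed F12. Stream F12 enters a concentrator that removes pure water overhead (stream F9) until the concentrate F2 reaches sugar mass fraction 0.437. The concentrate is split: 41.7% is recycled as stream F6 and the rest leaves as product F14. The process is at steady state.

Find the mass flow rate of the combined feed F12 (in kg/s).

Overall sugar balance (none leaves overhead): sugar in fresh feed = sugar in product, i.e. 159.5×0.241 = (1−0.417)·F2·0.437.
F2 = 38.439/(0.437×0.583) = 150.88 kg/s.
Recycle F6 = 0.417×150.88 = 62.916 kg/s.
Combined feed F12 = 159.5 + 62.916 = 222.42 kg/s.

222.4 kg/s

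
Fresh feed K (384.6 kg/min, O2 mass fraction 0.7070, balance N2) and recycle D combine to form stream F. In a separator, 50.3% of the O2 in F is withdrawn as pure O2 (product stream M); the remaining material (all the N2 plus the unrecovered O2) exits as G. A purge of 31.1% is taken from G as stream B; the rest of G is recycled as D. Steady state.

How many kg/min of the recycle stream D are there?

N2 enters only via K and leaves only via the purge: 384.6×0.293 = 0.311×(N2 in G), and the separator passes all N2, so N2 in F = N2 in G = 362.34 kg/min.
O2 in F: m_A = 384.6×0.707 + (1−0.311)·(1−0.503)·m_A, so m_A = 271.91/0.6576 = 413.51 kg/min.
G = (1−0.503)×413.51 + 362.34 = 567.86 kg/min.
Recycle D = (1−0.311)×567.86 = 391.25 kg/min.

391.3 kg/min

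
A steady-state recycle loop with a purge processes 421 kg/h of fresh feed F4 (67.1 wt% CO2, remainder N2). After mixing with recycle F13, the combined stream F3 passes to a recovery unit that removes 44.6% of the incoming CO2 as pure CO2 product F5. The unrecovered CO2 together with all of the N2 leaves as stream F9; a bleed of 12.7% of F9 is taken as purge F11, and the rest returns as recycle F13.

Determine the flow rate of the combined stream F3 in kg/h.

N2 enters only via F4 and leaves only via the purge: 421×0.329 = 0.127×(N2 in F9), and the recovery unit passes all N2, so N2 in F3 = N2 in F9 = 1090.6 kg/h.
CO2 in F3: m_A = 421×0.671 + (1−0.127)·(1−0.446)·m_A, so m_A = 282.49/0.5164 = 547.08 kg/h.
F3 = 547.08 + 1090.6 = 1637.7 kg/h.

1638 kg/h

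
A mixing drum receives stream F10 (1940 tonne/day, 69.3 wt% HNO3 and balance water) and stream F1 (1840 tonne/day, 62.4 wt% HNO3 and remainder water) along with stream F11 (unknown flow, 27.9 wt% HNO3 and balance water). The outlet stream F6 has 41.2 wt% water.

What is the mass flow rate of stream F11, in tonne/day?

873.6 tonne/day

Let F11 be the unknown flow. Total out = 3780 + F11.
water balance: 1287.4 + 0.721·F11 = 0.412·(3780 + F11)
(0.721 − 0.412)·F11 = 0.412×3780 − 1287.4 = 269.94
F11 = 269.94 / 0.309 = 873.59 tonne/day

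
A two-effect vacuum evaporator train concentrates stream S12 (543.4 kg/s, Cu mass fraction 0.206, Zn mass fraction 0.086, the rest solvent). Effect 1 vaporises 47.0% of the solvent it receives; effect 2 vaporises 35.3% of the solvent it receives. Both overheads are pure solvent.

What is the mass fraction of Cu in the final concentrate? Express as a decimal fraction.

solvent in feed = 543.4×0.708 = 384.73 kg/s.
After stage 1: solvent left = (1−0.470)×384.73 = 203.91; stream total = 362.58 kg/s.
After stage 2: solvent left = (1−0.353)×203.91 = 131.93; final concentrate = 290.6 kg/s.
Cu fraction = 111.94/290.6 = 0.385.

0.385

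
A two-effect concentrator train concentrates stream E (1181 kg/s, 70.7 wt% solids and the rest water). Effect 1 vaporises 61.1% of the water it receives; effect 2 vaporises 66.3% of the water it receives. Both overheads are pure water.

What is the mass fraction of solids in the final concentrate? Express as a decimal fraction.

0.948

water in feed = 1181×0.293 = 346.03 kg/s.
After stage 1: water left = (1−0.611)×346.03 = 134.61; stream total = 969.57 kg/s.
After stage 2: water left = (1−0.663)×134.61 = 45.363; final concentrate = 880.33 kg/s.
solids fraction = 834.97/880.33 = 0.948.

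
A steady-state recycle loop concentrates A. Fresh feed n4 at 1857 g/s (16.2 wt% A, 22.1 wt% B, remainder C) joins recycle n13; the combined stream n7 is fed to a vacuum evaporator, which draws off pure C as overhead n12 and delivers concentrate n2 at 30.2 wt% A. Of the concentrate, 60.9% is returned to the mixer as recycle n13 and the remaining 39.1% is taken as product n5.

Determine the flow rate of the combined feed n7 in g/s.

3409 g/s

Overall A balance (none leaves overhead): A in fresh feed = A in product, i.e. 1857×0.162 = (1−0.609)·n2·0.302.
n2 = 300.83/(0.302×0.391) = 2547.7 g/s.
Recycle n13 = 0.609×2547.7 = 1551.5 g/s.
Combined feed n7 = 1857 + 1551.5 = 3408.5 g/s.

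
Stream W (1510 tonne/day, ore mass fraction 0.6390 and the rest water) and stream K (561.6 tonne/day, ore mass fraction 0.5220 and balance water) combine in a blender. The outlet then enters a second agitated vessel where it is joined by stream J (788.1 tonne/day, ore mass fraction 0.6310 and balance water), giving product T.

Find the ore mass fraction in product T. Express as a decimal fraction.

0.6138

Overall, product flow = 2859.7 tonne/day.
ore in = 1510×0.639 + 561.6×0.522 + 788.1×0.631 = 1755.3 tonne/day.
ore fraction in T = 0.6138.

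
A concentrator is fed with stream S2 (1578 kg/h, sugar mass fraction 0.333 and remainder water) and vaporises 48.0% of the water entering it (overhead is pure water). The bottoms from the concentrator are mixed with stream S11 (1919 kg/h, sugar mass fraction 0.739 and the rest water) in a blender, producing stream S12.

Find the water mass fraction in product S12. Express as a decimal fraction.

0.350

Vapour removed = 0.480×0.667×1578 = 505.21 kg/h; concentrate = 1072.8 kg/h.
water reaching the mixer = 547.31 (from concentrate) + 1919×0.261 = 1048.2 kg/h.
Product flow = 1072.8 + 1919 = 2991.8 kg/h; water fraction = 0.350.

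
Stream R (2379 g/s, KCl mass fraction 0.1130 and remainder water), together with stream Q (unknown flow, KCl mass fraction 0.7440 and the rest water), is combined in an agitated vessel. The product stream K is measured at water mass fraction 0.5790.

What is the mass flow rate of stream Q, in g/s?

Let Q be the unknown flow. Total out = 2379 + Q.
water balance: 2110.2 + 0.256·Q = 0.579·(2379 + Q)
(0.256 − 0.579)·Q = 0.579×2379 − 2110.2 = -732.73
Q = -732.73 / -0.323 = 2268.5 g/s

2269 g/s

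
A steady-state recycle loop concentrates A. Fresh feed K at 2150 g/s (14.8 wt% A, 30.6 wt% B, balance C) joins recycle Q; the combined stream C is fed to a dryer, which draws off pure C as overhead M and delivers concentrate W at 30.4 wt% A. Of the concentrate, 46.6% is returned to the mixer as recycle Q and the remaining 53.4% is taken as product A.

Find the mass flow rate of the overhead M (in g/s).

1103 g/s

Overall A balance (none leaves overhead): A in fresh feed = A in product, i.e. 2150×0.148 = (1−0.466)·W·0.304.
W = 318.2/(0.304×0.534) = 1960.1 g/s.
Recycle Q = 0.466×1960.1 = 913.42 g/s.
Combined feed C = 2150 + 913.42 = 3063.4 g/s.
Overhead M = C − W = 3063.4 − 1960.1 = 1103.3 g/s.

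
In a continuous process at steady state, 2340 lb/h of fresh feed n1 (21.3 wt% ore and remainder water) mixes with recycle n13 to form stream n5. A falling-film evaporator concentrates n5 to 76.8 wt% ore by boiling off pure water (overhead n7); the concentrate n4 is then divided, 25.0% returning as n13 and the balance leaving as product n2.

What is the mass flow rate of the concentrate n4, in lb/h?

Overall ore balance (none leaves overhead): ore in fresh feed = ore in product, i.e. 2340×0.213 = (1−0.250)·n4·0.768.
n4 = 498.42/(0.768×0.750) = 865.31 lb/h.

865.3 lb/h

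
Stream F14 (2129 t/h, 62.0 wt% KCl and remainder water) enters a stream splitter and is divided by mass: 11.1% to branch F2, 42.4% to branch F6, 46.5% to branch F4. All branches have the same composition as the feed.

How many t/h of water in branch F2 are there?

Branch F2 total = 0.111×2129 = 236.32 t/h.
water in F2 = 0.380×236.32 = 89.801 t/h.

89.8 t/h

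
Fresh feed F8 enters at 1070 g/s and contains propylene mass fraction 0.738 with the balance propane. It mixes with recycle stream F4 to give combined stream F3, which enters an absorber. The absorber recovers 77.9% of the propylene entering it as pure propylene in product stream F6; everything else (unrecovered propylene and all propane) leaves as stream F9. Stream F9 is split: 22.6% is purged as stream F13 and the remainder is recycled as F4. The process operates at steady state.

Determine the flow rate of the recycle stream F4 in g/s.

1123 g/s

propane enters only via F8 and leaves only via the purge: 1070×0.262 = 0.226×(propane in F9), and the absorber passes all propane, so propane in F3 = propane in F9 = 1240.4 g/s.
propylene in F3: m_A = 1070×0.738 + (1−0.226)·(1−0.779)·m_A, so m_A = 789.66/0.8289 = 952.61 g/s.
F9 = (1−0.779)×952.61 + 1240.4 = 1451 g/s.
Recycle F4 = (1−0.226)×1451 = 1123 g/s.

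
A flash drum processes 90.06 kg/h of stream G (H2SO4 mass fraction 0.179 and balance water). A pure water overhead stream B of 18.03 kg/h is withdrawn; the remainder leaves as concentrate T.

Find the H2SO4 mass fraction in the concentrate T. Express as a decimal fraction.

0.224

H2SO4 is not removed: 90.06×0.179 = 16.121 kg/h of H2SO4 enters T.
Concentrate = 90.06 − 18.03 = 72.03 kg/h.
Mass fraction = 16.121/72.03 = 0.224.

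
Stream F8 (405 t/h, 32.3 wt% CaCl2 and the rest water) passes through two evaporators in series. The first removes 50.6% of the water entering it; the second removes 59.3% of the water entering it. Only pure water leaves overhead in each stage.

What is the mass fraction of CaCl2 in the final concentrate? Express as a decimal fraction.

0.704

water in feed = 405×0.677 = 274.19 t/h.
After stage 1: water left = (1−0.506)×274.19 = 135.45; stream total = 266.26 t/h.
After stage 2: water left = (1−0.593)×135.45 = 55.127; final concentrate = 185.94 t/h.
CaCl2 fraction = 130.81/185.94 = 0.704.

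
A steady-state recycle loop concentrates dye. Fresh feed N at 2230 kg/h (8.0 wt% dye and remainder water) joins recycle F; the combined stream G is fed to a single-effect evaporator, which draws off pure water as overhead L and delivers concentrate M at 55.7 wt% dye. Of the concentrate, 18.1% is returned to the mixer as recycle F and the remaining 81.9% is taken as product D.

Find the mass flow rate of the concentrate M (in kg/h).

Overall dye balance (none leaves overhead): dye in fresh feed = dye in product, i.e. 2230×0.080 = (1−0.181)·M·0.557.
M = 178.4/(0.557×0.819) = 391.07 kg/h.

391.1 kg/h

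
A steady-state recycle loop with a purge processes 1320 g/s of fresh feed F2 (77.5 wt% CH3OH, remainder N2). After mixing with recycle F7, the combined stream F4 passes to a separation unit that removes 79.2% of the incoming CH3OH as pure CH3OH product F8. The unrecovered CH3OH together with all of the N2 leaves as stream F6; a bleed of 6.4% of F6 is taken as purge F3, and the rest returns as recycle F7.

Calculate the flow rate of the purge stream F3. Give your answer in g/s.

313.9 g/s

N2 enters only via F2 and leaves only via the purge: 1320×0.225 = 0.064×(N2 in F6), and the separation unit passes all N2, so N2 in F4 = N2 in F6 = 4640.6 g/s.
CH3OH in F4: m_A = 1320×0.775 + (1−0.064)·(1−0.792)·m_A, so m_A = 1023/0.8053 = 1270.3 g/s.
F6 = (1−0.792)×1270.3 + 4640.6 = 4904.9 g/s.
Purge F3 = 0.064×4904.9 = 313.91 g/s.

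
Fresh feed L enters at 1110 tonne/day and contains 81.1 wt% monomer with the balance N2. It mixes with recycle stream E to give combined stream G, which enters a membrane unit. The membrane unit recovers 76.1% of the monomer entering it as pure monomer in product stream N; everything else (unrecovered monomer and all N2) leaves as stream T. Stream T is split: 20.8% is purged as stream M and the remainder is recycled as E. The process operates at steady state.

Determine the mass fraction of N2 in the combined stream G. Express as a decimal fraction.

N2 enters only via L and leaves only via the purge: 1110×0.189 = 0.208×(N2 in T), and the membrane unit passes all N2, so N2 in G = N2 in T = 1008.6 tonne/day.
monomer in G: m_A = 1110×0.811 + (1−0.208)·(1−0.761)·m_A, so m_A = 900.21/0.8107 = 1110.4 tonne/day.
G = 1110.4 + 1008.6 = 2119 tonne/day.
N2 fraction in G = 1008.6/2119 = 0.476.

0.476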